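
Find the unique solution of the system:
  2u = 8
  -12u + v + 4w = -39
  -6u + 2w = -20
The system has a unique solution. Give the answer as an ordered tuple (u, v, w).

Form the augmented matrix and row-reduce:
  [   2  0  0  |    8 ]
  [ -12  1  4  |  -39 ]
  [  -6  0  2  |  -20 ]
R1 ← 1/2·R1
  [   1  0  0  |    4 ]
  [ -12  1  4  |  -39 ]
  [  -6  0  2  |  -20 ]
R2 ← R2 + 12·R1
  [  1  0  0  |    4 ]
  [  0  1  4  |    9 ]
  [ -6  0  2  |  -20 ]
R3 ← R3 + 6·R1
  [ 1  0  0  |  4 ]
  [ 0  1  4  |  9 ]
  [ 0  0  2  |  4 ]
R3 ← 1/2·R3
  [ 1  0  0  |  4 ]
  [ 0  1  4  |  9 ]
  [ 0  0  1  |  2 ]
R2 ← R2 − 4·R3
  [ 1  0  0  |  4 ]
  [ 0  1  0  |  1 ]
  [ 0  0  1  |  2 ]
Reading off the last column: u = 4, v = 1, w = 2.

(4, 1, 2)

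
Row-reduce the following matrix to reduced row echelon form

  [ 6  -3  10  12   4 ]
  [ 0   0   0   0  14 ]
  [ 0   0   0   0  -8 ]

[[1, -1/2, 5/3, 2, 0], [0, 0, 0, 0, 1], [0, 0, 0, 0, 0]]

r1 → 1/6·r1
  [ 1  -1/2  5/3  2  2/3 ]
  [ 0     0    0  0   14 ]
  [ 0     0    0  0   -8 ]
r2 → 1/14·r2
  [ 1  -1/2  5/3  2  2/3 ]
  [ 0     0    0  0    1 ]
  [ 0     0    0  0   -8 ]
r3 → r3 + 8·r2
  [ 1  -1/2  5/3  2  2/3 ]
  [ 0     0    0  0    1 ]
  [ 0     0    0  0    0 ]
r1 → r1 − 2/3·r2
  [ 1  -1/2  5/3  2  0 ]
  [ 0     0    0  0  1 ]
  [ 0     0    0  0  0 ]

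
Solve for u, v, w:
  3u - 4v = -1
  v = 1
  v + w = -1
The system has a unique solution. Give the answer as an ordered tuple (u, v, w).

(1, 1, -2)

Form the augmented matrix and row-reduce:
  [ 3  -4  0  |  -1 ]
  [ 0   1  0  |   1 ]
  [ 0   1  1  |  -1 ]
ρ1 := 1/3·ρ1
  [ 1  -4/3  0  |  -1/3 ]
  [ 0     1  0  |     1 ]
  [ 0     1  1  |    -1 ]
ρ3 := ρ3 − ρ2
  [ 1  -4/3  0  |  -1/3 ]
  [ 0     1  0  |     1 ]
  [ 0     0  1  |    -2 ]
ρ1 := ρ1 + 4/3·ρ2
  [ 1  0  0  |   1 ]
  [ 0  1  0  |   1 ]
  [ 0  0  1  |  -2 ]
Reading off the last column: u = 1, v = 1, w = -2.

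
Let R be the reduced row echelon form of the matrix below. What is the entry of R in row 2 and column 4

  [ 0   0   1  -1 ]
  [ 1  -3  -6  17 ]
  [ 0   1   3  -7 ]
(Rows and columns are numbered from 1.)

R1 <-> R2
  [ 1  -3  -6  17 ]
  [ 0   0   1  -1 ]
  [ 0   1   3  -7 ]
R2 <-> R3
  [ 1  -3  -6  17 ]
  [ 0   1   3  -7 ]
  [ 0   0   1  -1 ]
R2 := R2 − 3·R3
  [ 1  -3  -6  17 ]
  [ 0   1   0  -4 ]
  [ 0   0   1  -1 ]
R1 := R1 + 6·R3
  [ 1  -3  0  11 ]
  [ 0   1  0  -4 ]
  [ 0   0  1  -1 ]
R1 := R1 + 3·R2
  [ 1  0  0  -1 ]
  [ 0  1  0  -4 ]
  [ 0  0  1  -1 ]

-4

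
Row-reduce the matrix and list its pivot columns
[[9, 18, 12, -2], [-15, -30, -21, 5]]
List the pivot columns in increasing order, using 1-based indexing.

R1 → 1/9·R1
R2 → R2 + 15·R1
R2 → -1·R2
R1 → R1 − 4/3·R2
Pivot columns are the columns containing a leading 1.

1, 3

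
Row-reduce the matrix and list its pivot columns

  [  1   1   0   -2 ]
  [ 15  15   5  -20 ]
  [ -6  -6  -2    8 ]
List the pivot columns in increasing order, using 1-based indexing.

R2 := R2 − 15·R1
  [  1   1   0  -2 ]
  [  0   0   5  10 ]
  [ -6  -6  -2   8 ]
R3 := R3 + 6·R1
  [ 1  1   0  -2 ]
  [ 0  0   5  10 ]
  [ 0  0  -2  -4 ]
R2 := 1/5·R2
  [ 1  1   0  -2 ]
  [ 0  0   1   2 ]
  [ 0  0  -2  -4 ]
R3 := R3 + 2·R2
  [ 1  1  0  -2 ]
  [ 0  0  1   2 ]
  [ 0  0  0   0 ]
Pivot columns are the columns containing a leading 1.

1, 3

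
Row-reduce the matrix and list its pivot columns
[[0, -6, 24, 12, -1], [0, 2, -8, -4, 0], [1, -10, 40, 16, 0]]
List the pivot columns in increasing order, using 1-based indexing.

Swap r1 and r3.
  [ 1  -10  40  16   0 ]
  [ 0    2  -8  -4   0 ]
  [ 0   -6  24  12  -1 ]
Multiply r2 by 1/2.
  [ 1  -10  40  16   0 ]
  [ 0    1  -4  -2   0 ]
  [ 0   -6  24  12  -1 ]
Add 6 times r2 to r3.
  [ 1  -10  40  16   0 ]
  [ 0    1  -4  -2   0 ]
  [ 0    0   0   0  -1 ]
Multiply r3 by -1.
  [ 1  -10  40  16  0 ]
  [ 0    1  -4  -2  0 ]
  [ 0    0   0   0  1 ]
Add 10 times r2 to r1.
  [ 1  0   0  -4  0 ]
  [ 0  1  -4  -2  0 ]
  [ 0  0   0   0  1 ]
Pivot columns are the columns containing a leading 1.

1, 2, 5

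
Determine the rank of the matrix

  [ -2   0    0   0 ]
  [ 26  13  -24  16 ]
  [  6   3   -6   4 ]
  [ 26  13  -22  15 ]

rank = 4

R1 → -1/2·R1
  [  1   0    0   0 ]
  [ 26  13  -24  16 ]
  [  6   3   -6   4 ]
  [ 26  13  -22  15 ]
R2 → R2 − 26·R1
  [  1   0    0   0 ]
  [  0  13  -24  16 ]
  [  6   3   -6   4 ]
  [ 26  13  -22  15 ]
R3 → R3 − 6·R1
  [  1   0    0   0 ]
  [  0  13  -24  16 ]
  [  0   3   -6   4 ]
  [ 26  13  -22  15 ]
R4 → R4 − 26·R1
  [ 1   0    0   0 ]
  [ 0  13  -24  16 ]
  [ 0   3   -6   4 ]
  [ 0  13  -22  15 ]
R2 → 1/13·R2
  [ 1   0       0      0 ]
  [ 0   1  -24/13  16/13 ]
  [ 0   3      -6      4 ]
  [ 0  13     -22     15 ]
R3 → R3 − 3·R2
  [ 1   0       0      0 ]
  [ 0   1  -24/13  16/13 ]
  [ 0   0   -6/13   4/13 ]
  [ 0  13     -22     15 ]
R4 → R4 − 13·R2
  [ 1  0       0      0 ]
  [ 0  1  -24/13  16/13 ]
  [ 0  0   -6/13   4/13 ]
  [ 0  0       2     -1 ]
R3 → -13/6·R3
  [ 1  0       0      0 ]
  [ 0  1  -24/13  16/13 ]
  [ 0  0       1   -2/3 ]
  [ 0  0       2     -1 ]
R4 → R4 − 2·R3
  [ 1  0       0      0 ]
  [ 0  1  -24/13  16/13 ]
  [ 0  0       1   -2/3 ]
  [ 0  0       0    1/3 ]
R4 → 3·R4
  [ 1  0       0      0 ]
  [ 0  1  -24/13  16/13 ]
  [ 0  0       1   -2/3 ]
  [ 0  0       0      1 ]
R3 → R3 + 2/3·R4
  [ 1  0       0      0 ]
  [ 0  1  -24/13  16/13 ]
  [ 0  0       1      0 ]
  [ 0  0       0      1 ]
R2 → R2 − 16/13·R4
  [ 1  0       0  0 ]
  [ 0  1  -24/13  0 ]
  [ 0  0       1  0 ]
  [ 0  0       0  1 ]
R2 → R2 + 24/13·R3
  [ 1  0  0  0 ]
  [ 0  1  0  0 ]
  [ 0  0  1  0 ]
  [ 0  0  0  1 ]
The reduced form has 4 nonzero rows.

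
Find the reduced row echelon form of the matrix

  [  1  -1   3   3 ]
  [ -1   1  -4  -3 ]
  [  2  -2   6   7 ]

[[1, -1, 0, 0], [0, 0, 1, 0], [0, 0, 0, 1]]

Add R1 to R2.
  [ 1  -1   3  3 ]
  [ 0   0  -1  0 ]
  [ 2  -2   6  7 ]
Subtract 2 times R1 from R3.
  [ 1  -1   3  3 ]
  [ 0   0  -1  0 ]
  [ 0   0   0  1 ]
Multiply R2 by -1.
  [ 1  -1  3  3 ]
  [ 0   0  1  0 ]
  [ 0   0  0  1 ]
Subtract 3 times R3 from R1.
  [ 1  -1  3  0 ]
  [ 0   0  1  0 ]
  [ 0   0  0  1 ]
Subtract 3 times R2 from R1.
  [ 1  -1  0  0 ]
  [ 0   0  1  0 ]
  [ 0   0  0  1 ]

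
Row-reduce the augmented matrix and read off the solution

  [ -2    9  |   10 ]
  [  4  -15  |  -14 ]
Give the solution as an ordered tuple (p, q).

ρ1 → -1/2·ρ1
ρ2 → ρ2 − 4·ρ1
ρ2 → 1/3·ρ2
ρ1 → ρ1 + 9/2·ρ2
Reading off the last column: p = 4, q = 2.

(4, 2)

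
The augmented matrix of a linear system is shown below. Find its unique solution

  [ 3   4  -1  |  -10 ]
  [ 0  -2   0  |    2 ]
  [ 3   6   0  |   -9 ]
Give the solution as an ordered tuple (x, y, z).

(-1, -1, 3)

Multiply r1 by 1/3.
Subtract 3 times r1 from r3.
Multiply r2 by -1/2.
Subtract 2 times r2 from r3.
Add 1/3 times r3 to r1.
Subtract 4/3 times r2 from r1.
Reading off the last column: x = -1, y = -1, z = 3.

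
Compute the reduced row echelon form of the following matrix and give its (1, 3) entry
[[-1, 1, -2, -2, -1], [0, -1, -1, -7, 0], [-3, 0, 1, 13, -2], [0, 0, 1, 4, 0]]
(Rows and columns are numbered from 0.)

3

R1 ← -1·R1
R3 ← R3 + 3·R1
R2 ← -1·R2
R3 ← R3 + 3·R2
R3 ← 1/10·R3
R4 ← R4 − R3
R4 ← -10·R4
R3 ← R3 − 1/10·R4
R1 ← R1 − R4
R2 ← R2 − R3
R1 ← R1 − 2·R3
R1 ← R1 + R2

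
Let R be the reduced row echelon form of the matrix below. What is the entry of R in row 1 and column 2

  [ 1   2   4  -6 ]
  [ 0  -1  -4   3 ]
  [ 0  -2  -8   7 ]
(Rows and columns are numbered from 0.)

4

ρ2 ← -1·ρ2
  [ 1   2   4  -6 ]
  [ 0   1   4  -3 ]
  [ 0  -2  -8   7 ]
ρ3 ← ρ3 + 2·ρ2
  [ 1  2  4  -6 ]
  [ 0  1  4  -3 ]
  [ 0  0  0   1 ]
ρ2 ← ρ2 + 3·ρ3
  [ 1  2  4  -6 ]
  [ 0  1  4   0 ]
  [ 0  0  0   1 ]
ρ1 ← ρ1 + 6·ρ3
  [ 1  2  4  0 ]
  [ 0  1  4  0 ]
  [ 0  0  0  1 ]
ρ1 ← ρ1 − 2·ρ2
  [ 1  0  -4  0 ]
  [ 0  1   4  0 ]
  [ 0  0   0  1 ]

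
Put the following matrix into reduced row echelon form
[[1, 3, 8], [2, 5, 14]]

[[1, 0, 2], [0, 1, 2]]

R2 := R2 − 2·R1
  [ 1   3   8 ]
  [ 0  -1  -2 ]
R2 := -1·R2
  [ 1  3  8 ]
  [ 0  1  2 ]
R1 := R1 − 3·R2
  [ 1  0  2 ]
  [ 0  1  2 ]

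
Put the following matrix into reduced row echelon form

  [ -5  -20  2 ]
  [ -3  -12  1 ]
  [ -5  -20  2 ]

[[1, 4, 0], [0, 0, 1], [0, 0, 0]]

r1 ← -1/5·r1
  [  1    4  -2/5 ]
  [ -3  -12     1 ]
  [ -5  -20     2 ]
r2 ← r2 + 3·r1
  [  1    4  -2/5 ]
  [  0    0  -1/5 ]
  [ -5  -20     2 ]
r3 ← r3 + 5·r1
  [ 1  4  -2/5 ]
  [ 0  0  -1/5 ]
  [ 0  0     0 ]
r2 ← -5·r2
  [ 1  4  -2/5 ]
  [ 0  0     1 ]
  [ 0  0     0 ]
r1 ← r1 + 2/5·r2
  [ 1  4  0 ]
  [ 0  0  1 ]
  [ 0  0  0 ]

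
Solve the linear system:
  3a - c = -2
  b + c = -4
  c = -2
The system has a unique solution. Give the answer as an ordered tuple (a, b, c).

(-4/3, -2, -2)

Form the augmented matrix and row-reduce:
  [ 3  0  -1  |  -2 ]
  [ 0  1   1  |  -4 ]
  [ 0  0   1  |  -2 ]
ρ1 → 1/3·ρ1
  [ 1  0  -1/3  |  -2/3 ]
  [ 0  1     1  |    -4 ]
  [ 0  0     1  |    -2 ]
ρ2 → ρ2 − ρ3
  [ 1  0  -1/3  |  -2/3 ]
  [ 0  1     0  |    -2 ]
  [ 0  0     1  |    -2 ]
ρ1 → ρ1 + 1/3·ρ3
  [ 1  0  0  |  -4/3 ]
  [ 0  1  0  |    -2 ]
  [ 0  0  1  |    -2 ]
Reading off the last column: a = -4/3, b = -2, c = -2.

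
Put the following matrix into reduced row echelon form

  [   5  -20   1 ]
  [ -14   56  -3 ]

[[1, -4, 0], [0, 0, 1]]

r1 -> 1/5·r1
  [   1  -4  1/5 ]
  [ -14  56   -3 ]
r2 -> r2 + 14·r1
  [ 1  -4   1/5 ]
  [ 0   0  -1/5 ]
r2 -> -5·r2
  [ 1  -4  1/5 ]
  [ 0   0    1 ]
r1 -> r1 − 1/5·r2
  [ 1  -4  0 ]
  [ 0   0  1 ]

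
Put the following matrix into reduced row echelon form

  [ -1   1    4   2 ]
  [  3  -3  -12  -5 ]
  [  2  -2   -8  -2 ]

[[1, -1, -4, 0], [0, 0, 0, 1], [0, 0, 0, 0]]

R1 → -1·R1
  [ 1  -1   -4  -2 ]
  [ 3  -3  -12  -5 ]
  [ 2  -2   -8  -2 ]
R2 → R2 − 3·R1
  [ 1  -1  -4  -2 ]
  [ 0   0   0   1 ]
  [ 2  -2  -8  -2 ]
R3 → R3 − 2·R1
  [ 1  -1  -4  -2 ]
  [ 0   0   0   1 ]
  [ 0   0   0   2 ]
R3 → R3 − 2·R2
  [ 1  -1  -4  -2 ]
  [ 0   0   0   1 ]
  [ 0   0   0   0 ]
R1 → R1 + 2·R2
  [ 1  -1  -4  0 ]
  [ 0   0   0  1 ]
  [ 0   0   0  0 ]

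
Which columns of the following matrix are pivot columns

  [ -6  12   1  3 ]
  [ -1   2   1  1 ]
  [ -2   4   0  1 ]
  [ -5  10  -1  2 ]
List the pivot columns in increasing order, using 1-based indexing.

Multiply ρ1 by -1/6.
Add ρ1 to ρ2.
Add 2 times ρ1 to ρ3.
Add 5 times ρ1 to ρ4.
Multiply ρ2 by 6/5.
Add 1/3 times ρ2 to ρ3.
Add 11/6 times ρ2 to ρ4.
Multiply ρ3 by 5.
Subtract 3/5 times ρ3 from ρ4.
Subtract 3/5 times ρ3 from ρ2.
Add 1/2 times ρ3 to ρ1.
Add 1/6 times ρ2 to ρ1.
Pivot columns are the columns containing a leading 1.

1, 3, 4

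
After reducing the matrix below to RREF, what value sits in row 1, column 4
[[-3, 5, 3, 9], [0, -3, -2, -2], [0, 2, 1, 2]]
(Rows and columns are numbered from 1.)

-5/3

ρ1 := -1/3·ρ1
  [ 1  -5/3  -1  -3 ]
  [ 0    -3  -2  -2 ]
  [ 0     2   1   2 ]
ρ2 := -1/3·ρ2
  [ 1  -5/3   -1   -3 ]
  [ 0     1  2/3  2/3 ]
  [ 0     2    1    2 ]
ρ3 := ρ3 − 2·ρ2
  [ 1  -5/3    -1   -3 ]
  [ 0     1   2/3  2/3 ]
  [ 0     0  -1/3  2/3 ]
ρ3 := -3·ρ3
  [ 1  -5/3   -1   -3 ]
  [ 0     1  2/3  2/3 ]
  [ 0     0    1   -2 ]
ρ2 := ρ2 − 2/3·ρ3
  [ 1  -5/3  -1  -3 ]
  [ 0     1   0   2 ]
  [ 0     0   1  -2 ]
ρ1 := ρ1 + ρ3
  [ 1  -5/3  0  -5 ]
  [ 0     1  0   2 ]
  [ 0     0  1  -2 ]
ρ1 := ρ1 + 5/3·ρ2
  [ 1  0  0  -5/3 ]
  [ 0  1  0     2 ]
  [ 0  0  1    -2 ]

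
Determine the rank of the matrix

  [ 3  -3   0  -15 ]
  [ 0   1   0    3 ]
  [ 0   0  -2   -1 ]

rank = 3

r1 -> 1/3·r1
  [ 1  -1   0  -5 ]
  [ 0   1   0   3 ]
  [ 0   0  -2  -1 ]
r3 -> -1/2·r3
  [ 1  -1  0   -5 ]
  [ 0   1  0    3 ]
  [ 0   0  1  1/2 ]
r1 -> r1 + r2
  [ 1  0  0   -2 ]
  [ 0  1  0    3 ]
  [ 0  0  1  1/2 ]
The reduced form has 3 nonzero rows.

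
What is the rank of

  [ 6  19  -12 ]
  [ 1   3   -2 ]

rank = 2

ρ1 → 1/6·ρ1
  [ 1  19/6  -2 ]
  [ 1     3  -2 ]
ρ2 → ρ2 − ρ1
  [ 1  19/6  -2 ]
  [ 0  -1/6   0 ]
ρ2 → -6·ρ2
  [ 1  19/6  -2 ]
  [ 0     1   0 ]
ρ1 → ρ1 − 19/6·ρ2
  [ 1  0  -2 ]
  [ 0  1   0 ]
The reduced form has 2 nonzero rows.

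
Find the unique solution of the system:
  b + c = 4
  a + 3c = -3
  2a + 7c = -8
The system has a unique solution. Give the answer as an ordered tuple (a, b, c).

Form the augmented matrix and row-reduce:
  [ 0  1  1  |   4 ]
  [ 1  0  3  |  -3 ]
  [ 2  0  7  |  -8 ]
r1 <=> r2
  [ 1  0  3  |  -3 ]
  [ 0  1  1  |   4 ]
  [ 2  0  7  |  -8 ]
r3 -> r3 − 2·r1
  [ 1  0  3  |  -3 ]
  [ 0  1  1  |   4 ]
  [ 0  0  1  |  -2 ]
r2 -> r2 − r3
  [ 1  0  3  |  -3 ]
  [ 0  1  0  |   6 ]
  [ 0  0  1  |  -2 ]
r1 -> r1 − 3·r3
  [ 1  0  0  |   3 ]
  [ 0  1  0  |   6 ]
  [ 0  0  1  |  -2 ]
Reading off the last column: a = 3, b = 6, c = -2.

(3, 6, -2)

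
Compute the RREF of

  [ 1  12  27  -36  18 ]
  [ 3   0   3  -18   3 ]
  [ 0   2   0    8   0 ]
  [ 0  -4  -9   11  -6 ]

[[1, 0, 0, -3, 0], [0, 1, 0, 4, 0], [0, 0, 1, -3, 0], [0, 0, 0, 0, 1]]

Subtract 3 times r1 from r2.
Multiply r2 by -1/36.
Subtract 2 times r2 from r3.
Add 4 times r2 to r4.
Multiply r3 by -3/13.
Add 1/3 times r3 to r4.
Multiply r4 by -26/3.
Subtract 17/26 times r4 from r3.
Subtract 17/12 times r4 from r2.
Subtract 18 times r4 from r1.
Subtract 13/6 times r3 from r2.
Subtract 27 times r3 from r1.
Subtract 12 times r2 from r1.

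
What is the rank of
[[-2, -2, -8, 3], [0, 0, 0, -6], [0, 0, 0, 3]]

rank = 2

Multiply r1 by -1/2.
  [ 1  1  4  -3/2 ]
  [ 0  0  0    -6 ]
  [ 0  0  0     3 ]
Multiply r2 by -1/6.
  [ 1  1  4  -3/2 ]
  [ 0  0  0     1 ]
  [ 0  0  0     3 ]
Subtract 3 times r2 from r3.
  [ 1  1  4  -3/2 ]
  [ 0  0  0     1 ]
  [ 0  0  0     0 ]
Add 3/2 times r2 to r1.
  [ 1  1  4  0 ]
  [ 0  0  0  1 ]
  [ 0  0  0  0 ]
The reduced form has 2 nonzero rows.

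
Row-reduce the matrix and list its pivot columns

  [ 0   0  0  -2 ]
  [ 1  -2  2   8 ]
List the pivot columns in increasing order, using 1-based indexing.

r1 <-> r2
r2 → -1/2·r2
r1 → r1 − 8·r2
Pivot columns are the columns containing a leading 1.

1, 4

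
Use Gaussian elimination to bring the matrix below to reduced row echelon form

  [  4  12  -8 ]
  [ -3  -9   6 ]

ρ1 ← 1/4·ρ1
  [  1   3  -2 ]
  [ -3  -9   6 ]
ρ2 ← ρ2 + 3·ρ1
  [ 1  3  -2 ]
  [ 0  0   0 ]

[[1, 3, -2], [0, 0, 0]]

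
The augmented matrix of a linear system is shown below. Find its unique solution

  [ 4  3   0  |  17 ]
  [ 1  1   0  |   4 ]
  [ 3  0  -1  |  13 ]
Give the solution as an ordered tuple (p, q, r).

(5, -1, 2)

r1 -> 1/4·r1
  [ 1  3/4   0  |  17/4 ]
  [ 1    1   0  |     4 ]
  [ 3    0  -1  |    13 ]
r2 -> r2 − r1
  [ 1  3/4   0  |  17/4 ]
  [ 0  1/4   0  |  -1/4 ]
  [ 3    0  -1  |    13 ]
r3 -> r3 − 3·r1
  [ 1   3/4   0  |  17/4 ]
  [ 0   1/4   0  |  -1/4 ]
  [ 0  -9/4  -1  |   1/4 ]
r2 -> 4·r2
  [ 1   3/4   0  |  17/4 ]
  [ 0     1   0  |    -1 ]
  [ 0  -9/4  -1  |   1/4 ]
r3 -> r3 + 9/4·r2
  [ 1  3/4   0  |  17/4 ]
  [ 0    1   0  |    -1 ]
  [ 0    0  -1  |    -2 ]
r3 -> -1·r3
  [ 1  3/4  0  |  17/4 ]
  [ 0    1  0  |    -1 ]
  [ 0    0  1  |     2 ]
r1 -> r1 − 3/4·r2
  [ 1  0  0  |   5 ]
  [ 0  1  0  |  -1 ]
  [ 0  0  1  |   2 ]
Reading off the last column: p = 5, q = -1, r = 2.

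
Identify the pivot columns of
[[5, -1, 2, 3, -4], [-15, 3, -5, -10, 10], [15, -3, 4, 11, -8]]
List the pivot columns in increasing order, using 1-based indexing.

ρ1 := 1/5·ρ1
  [   1  -1/5  2/5  3/5  -4/5 ]
  [ -15     3   -5  -10    10 ]
  [  15    -3    4   11    -8 ]
ρ2 := ρ2 + 15·ρ1
  [  1  -1/5  2/5  3/5  -4/5 ]
  [  0     0    1   -1    -2 ]
  [ 15    -3    4   11    -8 ]
ρ3 := ρ3 − 15·ρ1
  [ 1  -1/5  2/5  3/5  -4/5 ]
  [ 0     0    1   -1    -2 ]
  [ 0     0   -2    2     4 ]
ρ3 := ρ3 + 2·ρ2
  [ 1  -1/5  2/5  3/5  -4/5 ]
  [ 0     0    1   -1    -2 ]
  [ 0     0    0    0     0 ]
ρ1 := ρ1 − 2/5·ρ2
  [ 1  -1/5  0   1   0 ]
  [ 0     0  1  -1  -2 ]
  [ 0     0  0   0   0 ]
Pivot columns are the columns containing a leading 1.

1, 3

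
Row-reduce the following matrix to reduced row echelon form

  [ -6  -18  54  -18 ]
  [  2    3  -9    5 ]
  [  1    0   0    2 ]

[[1, 0, 0, 2], [0, 1, -3, 1/3], [0, 0, 0, 0]]

Multiply R1 by -1/6.
  [ 1  3  -9  3 ]
  [ 2  3  -9  5 ]
  [ 1  0   0  2 ]
Subtract 2 times R1 from R2.
  [ 1   3  -9   3 ]
  [ 0  -3   9  -1 ]
  [ 1   0   0   2 ]
Subtract R1 from R3.
  [ 1   3  -9   3 ]
  [ 0  -3   9  -1 ]
  [ 0  -3   9  -1 ]
Multiply R2 by -1/3.
  [ 1   3  -9    3 ]
  [ 0   1  -3  1/3 ]
  [ 0  -3   9   -1 ]
Add 3 times R2 to R3.
  [ 1  3  -9    3 ]
  [ 0  1  -3  1/3 ]
  [ 0  0   0    0 ]
Subtract 3 times R2 from R1.
  [ 1  0   0    2 ]
  [ 0  1  -3  1/3 ]
  [ 0  0   0    0 ]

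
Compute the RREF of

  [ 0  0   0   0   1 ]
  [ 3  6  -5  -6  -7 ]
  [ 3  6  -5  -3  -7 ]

[[1, 2, -5/3, 0, 0], [0, 0, 0, 1, 0], [0, 0, 0, 0, 1]]

r1 ↔ r2
r1 → 1/3·r1
r3 → r3 − 3·r1
r2 ↔ r3
r2 → 1/3·r2
r1 → r1 + 7/3·r3
r1 → r1 + 2·r2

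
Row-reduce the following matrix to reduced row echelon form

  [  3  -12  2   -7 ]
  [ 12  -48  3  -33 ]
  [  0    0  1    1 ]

R1 → 1/3·R1
R2 → R2 − 12·R1
R2 → -1/5·R2
R3 → R3 − R2
R1 → R1 − 2/3·R2

[[1, -4, 0, -3], [0, 0, 1, 1], [0, 0, 0, 0]]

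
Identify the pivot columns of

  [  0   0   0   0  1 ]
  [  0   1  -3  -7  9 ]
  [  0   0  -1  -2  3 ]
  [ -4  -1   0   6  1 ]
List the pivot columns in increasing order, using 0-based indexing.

0, 1, 2, 4

r1 ↔ r4
  [ -4  -1   0   6  1 ]
  [  0   1  -3  -7  9 ]
  [  0   0  -1  -2  3 ]
  [  0   0   0   0  1 ]
r1 ← -1/4·r1
  [ 1  1/4   0  -3/2  -1/4 ]
  [ 0    1  -3    -7     9 ]
  [ 0    0  -1    -2     3 ]
  [ 0    0   0     0     1 ]
r3 ← -1·r3
  [ 1  1/4   0  -3/2  -1/4 ]
  [ 0    1  -3    -7     9 ]
  [ 0    0   1     2    -3 ]
  [ 0    0   0     0     1 ]
r3 ← r3 + 3·r4
  [ 1  1/4   0  -3/2  -1/4 ]
  [ 0    1  -3    -7     9 ]
  [ 0    0   1     2     0 ]
  [ 0    0   0     0     1 ]
r2 ← r2 − 9·r4
  [ 1  1/4   0  -3/2  -1/4 ]
  [ 0    1  -3    -7     0 ]
  [ 0    0   1     2     0 ]
  [ 0    0   0     0     1 ]
r1 ← r1 + 1/4·r4
  [ 1  1/4   0  -3/2  0 ]
  [ 0    1  -3    -7  0 ]
  [ 0    0   1     2  0 ]
  [ 0    0   0     0  1 ]
r2 ← r2 + 3·r3
  [ 1  1/4  0  -3/2  0 ]
  [ 0    1  0    -1  0 ]
  [ 0    0  1     2  0 ]
  [ 0    0  0     0  1 ]
r1 ← r1 − 1/4·r2
  [ 1  0  0  -5/4  0 ]
  [ 0  1  0    -1  0 ]
  [ 0  0  1     2  0 ]
  [ 0  0  0     0  1 ]
Pivot columns are the columns containing a leading 1.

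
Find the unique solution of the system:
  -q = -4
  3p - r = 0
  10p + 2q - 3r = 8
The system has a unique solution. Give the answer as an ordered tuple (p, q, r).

Form the augmented matrix and row-reduce:
  [  0  -1   0  |  -4 ]
  [  3   0  -1  |   0 ]
  [ 10   2  -3  |   8 ]
R1 <-> R2
  [  3   0  -1  |   0 ]
  [  0  -1   0  |  -4 ]
  [ 10   2  -3  |   8 ]
R1 → 1/3·R1
  [  1   0  -1/3  |   0 ]
  [  0  -1     0  |  -4 ]
  [ 10   2    -3  |   8 ]
R3 → R3 − 10·R1
  [ 1   0  -1/3  |   0 ]
  [ 0  -1     0  |  -4 ]
  [ 0   2   1/3  |   8 ]
R2 → -1·R2
  [ 1  0  -1/3  |  0 ]
  [ 0  1     0  |  4 ]
  [ 0  2   1/3  |  8 ]
R3 → R3 − 2·R2
  [ 1  0  -1/3  |  0 ]
  [ 0  1     0  |  4 ]
  [ 0  0   1/3  |  0 ]
R3 → 3·R3
  [ 1  0  -1/3  |  0 ]
  [ 0  1     0  |  4 ]
  [ 0  0     1  |  0 ]
R1 → R1 + 1/3·R3
  [ 1  0  0  |  0 ]
  [ 0  1  0  |  4 ]
  [ 0  0  1  |  0 ]
Reading off the last column: p = 0, q = 4, r = 0.

(0, 4, 0)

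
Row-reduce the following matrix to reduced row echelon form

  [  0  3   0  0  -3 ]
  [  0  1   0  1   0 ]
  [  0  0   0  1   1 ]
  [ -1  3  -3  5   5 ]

[[1, 0, 3, 0, -3], [0, 1, 0, 0, -1], [0, 0, 0, 1, 1], [0, 0, 0, 0, 0]]

R1 <=> R4
  [ -1  3  -3  5   5 ]
  [  0  1   0  1   0 ]
  [  0  0   0  1   1 ]
  [  0  3   0  0  -3 ]
R1 → -1·R1
  [ 1  -3  3  -5  -5 ]
  [ 0   1  0   1   0 ]
  [ 0   0  0   1   1 ]
  [ 0   3  0   0  -3 ]
R4 → R4 − 3·R2
  [ 1  -3  3  -5  -5 ]
  [ 0   1  0   1   0 ]
  [ 0   0  0   1   1 ]
  [ 0   0  0  -3  -3 ]
R4 → R4 + 3·R3
  [ 1  -3  3  -5  -5 ]
  [ 0   1  0   1   0 ]
  [ 0   0  0   1   1 ]
  [ 0   0  0   0   0 ]
R2 → R2 − R3
  [ 1  -3  3  -5  -5 ]
  [ 0   1  0   0  -1 ]
  [ 0   0  0   1   1 ]
  [ 0   0  0   0   0 ]
R1 → R1 + 5·R3
  [ 1  -3  3  0   0 ]
  [ 0   1  0  0  -1 ]
  [ 0   0  0  1   1 ]
  [ 0   0  0  0   0 ]
R1 → R1 + 3·R2
  [ 1  0  3  0  -3 ]
  [ 0  1  0  0  -1 ]
  [ 0  0  0  1   1 ]
  [ 0  0  0  0   0 ]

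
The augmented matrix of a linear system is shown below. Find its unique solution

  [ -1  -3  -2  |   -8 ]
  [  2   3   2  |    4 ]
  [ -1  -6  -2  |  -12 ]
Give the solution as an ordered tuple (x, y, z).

R1 -> -1·R1
  [  1   3   2  |    8 ]
  [  2   3   2  |    4 ]
  [ -1  -6  -2  |  -12 ]
R2 -> R2 − 2·R1
  [  1   3   2  |    8 ]
  [  0  -3  -2  |  -12 ]
  [ -1  -6  -2  |  -12 ]
R3 -> R3 + R1
  [ 1   3   2  |    8 ]
  [ 0  -3  -2  |  -12 ]
  [ 0  -3   0  |   -4 ]
R2 -> -1/3·R2
  [ 1   3    2  |   8 ]
  [ 0   1  2/3  |   4 ]
  [ 0  -3    0  |  -4 ]
R3 -> R3 + 3·R2
  [ 1  3    2  |  8 ]
  [ 0  1  2/3  |  4 ]
  [ 0  0    2  |  8 ]
R3 -> 1/2·R3
  [ 1  3    2  |  8 ]
  [ 0  1  2/3  |  4 ]
  [ 0  0    1  |  4 ]
R2 -> R2 − 2/3·R3
  [ 1  3  2  |    8 ]
  [ 0  1  0  |  4/3 ]
  [ 0  0  1  |    4 ]
R1 -> R1 − 2·R3
  [ 1  3  0  |    0 ]
  [ 0  1  0  |  4/3 ]
  [ 0  0  1  |    4 ]
R1 -> R1 − 3·R2
  [ 1  0  0  |   -4 ]
  [ 0  1  0  |  4/3 ]
  [ 0  0  1  |    4 ]
Reading off the last column: x = -4, y = 4/3, z = 4.

(-4, 4/3, 4)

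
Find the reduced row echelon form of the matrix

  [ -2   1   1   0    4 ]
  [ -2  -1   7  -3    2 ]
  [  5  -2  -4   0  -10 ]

[[1, 0, -2, 0, -2], [0, 1, -3, 0, 0], [0, 0, 0, 1, 2/3]]

Multiply r1 by -1/2.
  [  1  -1/2  -1/2   0   -2 ]
  [ -2    -1     7  -3    2 ]
  [  5    -2    -4   0  -10 ]
Add 2 times r1 to r2.
  [ 1  -1/2  -1/2   0   -2 ]
  [ 0    -2     6  -3   -2 ]
  [ 5    -2    -4   0  -10 ]
Subtract 5 times r1 from r3.
  [ 1  -1/2  -1/2   0  -2 ]
  [ 0    -2     6  -3  -2 ]
  [ 0   1/2  -3/2   0   0 ]
Multiply r2 by -1/2.
  [ 1  -1/2  -1/2    0  -2 ]
  [ 0     1    -3  3/2   1 ]
  [ 0   1/2  -3/2    0   0 ]
Subtract 1/2 times r2 from r3.
  [ 1  -1/2  -1/2     0    -2 ]
  [ 0     1    -3   3/2     1 ]
  [ 0     0     0  -3/4  -1/2 ]
Multiply r3 by -4/3.
  [ 1  -1/2  -1/2    0   -2 ]
  [ 0     1    -3  3/2    1 ]
  [ 0     0     0    1  2/3 ]
Subtract 3/2 times r3 from r2.
  [ 1  -1/2  -1/2  0   -2 ]
  [ 0     1    -3  0    0 ]
  [ 0     0     0  1  2/3 ]
Add 1/2 times r2 to r1.
  [ 1  0  -2  0   -2 ]
  [ 0  1  -3  0    0 ]
  [ 0  0   0  1  2/3 ]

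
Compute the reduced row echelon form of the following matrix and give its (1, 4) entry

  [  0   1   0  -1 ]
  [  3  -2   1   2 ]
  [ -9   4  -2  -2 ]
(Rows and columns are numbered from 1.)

r1 ↔ r2
  [  3  -2   1   2 ]
  [  0   1   0  -1 ]
  [ -9   4  -2  -2 ]
r1 := 1/3·r1
  [  1  -2/3  1/3  2/3 ]
  [  0     1    0   -1 ]
  [ -9     4   -2   -2 ]
r3 := r3 + 9·r1
  [ 1  -2/3  1/3  2/3 ]
  [ 0     1    0   -1 ]
  [ 0    -2    1    4 ]
r3 := r3 + 2·r2
  [ 1  -2/3  1/3  2/3 ]
  [ 0     1    0   -1 ]
  [ 0     0    1    2 ]
r1 := r1 − 1/3·r3
  [ 1  -2/3  0   0 ]
  [ 0     1  0  -1 ]
  [ 0     0  1   2 ]
r1 := r1 + 2/3·r2
  [ 1  0  0  -2/3 ]
  [ 0  1  0    -1 ]
  [ 0  0  1     2 ]

-2/3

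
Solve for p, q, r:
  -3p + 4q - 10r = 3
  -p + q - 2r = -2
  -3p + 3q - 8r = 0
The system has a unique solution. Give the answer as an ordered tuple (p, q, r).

(5, -3, -3)

Form the augmented matrix and row-reduce:
  [ -3  4  -10  |   3 ]
  [ -1  1   -2  |  -2 ]
  [ -3  3   -8  |   0 ]
R1 → -1/3·R1
  [  1  -4/3  10/3  |  -1 ]
  [ -1     1    -2  |  -2 ]
  [ -3     3    -8  |   0 ]
R2 → R2 + R1
  [  1  -4/3  10/3  |  -1 ]
  [  0  -1/3   4/3  |  -3 ]
  [ -3     3    -8  |   0 ]
R3 → R3 + 3·R1
  [ 1  -4/3  10/3  |  -1 ]
  [ 0  -1/3   4/3  |  -3 ]
  [ 0    -1     2  |  -3 ]
R2 → -3·R2
  [ 1  -4/3  10/3  |  -1 ]
  [ 0     1    -4  |   9 ]
  [ 0    -1     2  |  -3 ]
R3 → R3 + R2
  [ 1  -4/3  10/3  |  -1 ]
  [ 0     1    -4  |   9 ]
  [ 0     0    -2  |   6 ]
R3 → -1/2·R3
  [ 1  -4/3  10/3  |  -1 ]
  [ 0     1    -4  |   9 ]
  [ 0     0     1  |  -3 ]
R2 → R2 + 4·R3
  [ 1  -4/3  10/3  |  -1 ]
  [ 0     1     0  |  -3 ]
  [ 0     0     1  |  -3 ]
R1 → R1 − 10/3·R3
  [ 1  -4/3  0  |   9 ]
  [ 0     1  0  |  -3 ]
  [ 0     0  1  |  -3 ]
R1 → R1 + 4/3·R2
  [ 1  0  0  |   5 ]
  [ 0  1  0  |  -3 ]
  [ 0  0  1  |  -3 ]
Reading off the last column: p = 5, q = -3, r = -3.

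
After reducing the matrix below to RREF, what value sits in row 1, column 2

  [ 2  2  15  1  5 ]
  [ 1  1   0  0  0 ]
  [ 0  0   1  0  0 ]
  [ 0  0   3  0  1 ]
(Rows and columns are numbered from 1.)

1

r1 := 1/2·r1
  [ 1  1  15/2  1/2  5/2 ]
  [ 1  1     0    0    0 ]
  [ 0  0     1    0    0 ]
  [ 0  0     3    0    1 ]
r2 := r2 − r1
  [ 1  1   15/2   1/2   5/2 ]
  [ 0  0  -15/2  -1/2  -5/2 ]
  [ 0  0      1     0     0 ]
  [ 0  0      3     0     1 ]
r2 := -2/15·r2
  [ 1  1  15/2   1/2  5/2 ]
  [ 0  0     1  1/15  1/3 ]
  [ 0  0     1     0    0 ]
  [ 0  0     3     0    1 ]
r3 := r3 − r2
  [ 1  1  15/2    1/2   5/2 ]
  [ 0  0     1   1/15   1/3 ]
  [ 0  0     0  -1/15  -1/3 ]
  [ 0  0     3      0     1 ]
r4 := r4 − 3·r2
  [ 1  1  15/2    1/2   5/2 ]
  [ 0  0     1   1/15   1/3 ]
  [ 0  0     0  -1/15  -1/3 ]
  [ 0  0     0   -1/5     0 ]
r3 := -15·r3
  [ 1  1  15/2   1/2  5/2 ]
  [ 0  0     1  1/15  1/3 ]
  [ 0  0     0     1    5 ]
  [ 0  0     0  -1/5    0 ]
r4 := r4 + 1/5·r3
  [ 1  1  15/2   1/2  5/2 ]
  [ 0  0     1  1/15  1/3 ]
  [ 0  0     0     1    5 ]
  [ 0  0     0     0    1 ]
r3 := r3 − 5·r4
  [ 1  1  15/2   1/2  5/2 ]
  [ 0  0     1  1/15  1/3 ]
  [ 0  0     0     1    0 ]
  [ 0  0     0     0    1 ]
r2 := r2 − 1/3·r4
  [ 1  1  15/2   1/2  5/2 ]
  [ 0  0     1  1/15    0 ]
  [ 0  0     0     1    0 ]
  [ 0  0     0     0    1 ]
r1 := r1 − 5/2·r4
  [ 1  1  15/2   1/2  0 ]
  [ 0  0     1  1/15  0 ]
  [ 0  0     0     1  0 ]
  [ 0  0     0     0  1 ]
r2 := r2 − 1/15·r3
  [ 1  1  15/2  1/2  0 ]
  [ 0  0     1    0  0 ]
  [ 0  0     0    1  0 ]
  [ 0  0     0    0  1 ]
r1 := r1 − 1/2·r3
  [ 1  1  15/2  0  0 ]
  [ 0  0     1  0  0 ]
  [ 0  0     0  1  0 ]
  [ 0  0     0  0  1 ]
r1 := r1 − 15/2·r2
  [ 1  1  0  0  0 ]
  [ 0  0  1  0  0 ]
  [ 0  0  0  1  0 ]
  [ 0  0  0  0  1 ]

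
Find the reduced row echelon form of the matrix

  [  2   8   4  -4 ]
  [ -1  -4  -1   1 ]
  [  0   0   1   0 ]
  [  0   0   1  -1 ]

[[1, 4, 0, 0], [0, 0, 1, 0], [0, 0, 0, 1], [0, 0, 0, 0]]

Multiply r1 by 1/2.
Add r1 to r2.
Subtract r2 from r3.
Subtract r2 from r4.
Add r3 to r2.
Add 2 times r3 to r1.
Subtract 2 times r2 from r1.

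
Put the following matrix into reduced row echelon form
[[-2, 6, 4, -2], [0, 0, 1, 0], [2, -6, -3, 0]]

[[1, -3, 0, 0], [0, 0, 1, 0], [0, 0, 0, 1]]

R1 → -1/2·R1
  [ 1  -3  -2  1 ]
  [ 0   0   1  0 ]
  [ 2  -6  -3  0 ]
R3 → R3 − 2·R1
  [ 1  -3  -2   1 ]
  [ 0   0   1   0 ]
  [ 0   0   1  -2 ]
R3 → R3 − R2
  [ 1  -3  -2   1 ]
  [ 0   0   1   0 ]
  [ 0   0   0  -2 ]
R3 → -1/2·R3
  [ 1  -3  -2  1 ]
  [ 0   0   1  0 ]
  [ 0   0   0  1 ]
R1 → R1 − R3
  [ 1  -3  -2  0 ]
  [ 0   0   1  0 ]
  [ 0   0   0  1 ]
R1 → R1 + 2·R2
  [ 1  -3  0  0 ]
  [ 0   0  1  0 ]
  [ 0   0  0  1 ]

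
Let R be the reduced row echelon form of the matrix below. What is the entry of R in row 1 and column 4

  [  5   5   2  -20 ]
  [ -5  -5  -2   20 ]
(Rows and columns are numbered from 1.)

Multiply R1 by 1/5.
  [  1   1  2/5  -4 ]
  [ -5  -5   -2  20 ]
Add 5 times R1 to R2.
  [ 1  1  2/5  -4 ]
  [ 0  0    0   0 ]

-4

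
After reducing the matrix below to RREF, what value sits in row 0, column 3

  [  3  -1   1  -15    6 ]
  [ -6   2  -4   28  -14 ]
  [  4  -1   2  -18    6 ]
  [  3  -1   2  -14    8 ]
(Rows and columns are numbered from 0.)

-4

Multiply r1 by 1/3.
  [  1  -1/3  1/3   -5    2 ]
  [ -6     2   -4   28  -14 ]
  [  4    -1    2  -18    6 ]
  [  3    -1    2  -14    8 ]
Add 6 times r1 to r2.
  [ 1  -1/3  1/3   -5   2 ]
  [ 0     0   -2   -2  -2 ]
  [ 4    -1    2  -18   6 ]
  [ 3    -1    2  -14   8 ]
Subtract 4 times r1 from r3.
  [ 1  -1/3  1/3   -5   2 ]
  [ 0     0   -2   -2  -2 ]
  [ 0   1/3  2/3    2  -2 ]
  [ 3    -1    2  -14   8 ]
Subtract 3 times r1 from r4.
  [ 1  -1/3  1/3  -5   2 ]
  [ 0     0   -2  -2  -2 ]
  [ 0   1/3  2/3   2  -2 ]
  [ 0     0    1   1   2 ]
Swap r2 and r3.
  [ 1  -1/3  1/3  -5   2 ]
  [ 0   1/3  2/3   2  -2 ]
  [ 0     0   -2  -2  -2 ]
  [ 0     0    1   1   2 ]
Multiply r2 by 3.
  [ 1  -1/3  1/3  -5   2 ]
  [ 0     1    2   6  -6 ]
  [ 0     0   -2  -2  -2 ]
  [ 0     0    1   1   2 ]
Multiply r3 by -1/2.
  [ 1  -1/3  1/3  -5   2 ]
  [ 0     1    2   6  -6 ]
  [ 0     0    1   1   1 ]
  [ 0     0    1   1   2 ]
Subtract r3 from r4.
  [ 1  -1/3  1/3  -5   2 ]
  [ 0     1    2   6  -6 ]
  [ 0     0    1   1   1 ]
  [ 0     0    0   0   1 ]
Subtract r4 from r3.
  [ 1  -1/3  1/3  -5   2 ]
  [ 0     1    2   6  -6 ]
  [ 0     0    1   1   0 ]
  [ 0     0    0   0   1 ]
Add 6 times r4 to r2.
  [ 1  -1/3  1/3  -5  2 ]
  [ 0     1    2   6  0 ]
  [ 0     0    1   1  0 ]
  [ 0     0    0   0  1 ]
Subtract 2 times r4 from r1.
  [ 1  -1/3  1/3  -5  0 ]
  [ 0     1    2   6  0 ]
  [ 0     0    1   1  0 ]
  [ 0     0    0   0  1 ]
Subtract 2 times r3 from r2.
  [ 1  -1/3  1/3  -5  0 ]
  [ 0     1    0   4  0 ]
  [ 0     0    1   1  0 ]
  [ 0     0    0   0  1 ]
Subtract 1/3 times r3 from r1.
  [ 1  -1/3  0  -16/3  0 ]
  [ 0     1  0      4  0 ]
  [ 0     0  1      1  0 ]
  [ 0     0  0      0  1 ]
Add 1/3 times r2 to r1.
  [ 1  0  0  -4  0 ]
  [ 0  1  0   4  0 ]
  [ 0  0  1   1  0 ]
  [ 0  0  0   0  1 ]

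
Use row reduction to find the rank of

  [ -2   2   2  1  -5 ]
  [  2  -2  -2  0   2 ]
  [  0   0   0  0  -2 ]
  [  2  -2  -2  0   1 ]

ρ1 -> -1/2·ρ1
  [ 1  -1  -1  -1/2  5/2 ]
  [ 2  -2  -2     0    2 ]
  [ 0   0   0     0   -2 ]
  [ 2  -2  -2     0    1 ]
ρ2 -> ρ2 − 2·ρ1
  [ 1  -1  -1  -1/2  5/2 ]
  [ 0   0   0     1   -3 ]
  [ 0   0   0     0   -2 ]
  [ 2  -2  -2     0    1 ]
ρ4 -> ρ4 − 2·ρ1
  [ 1  -1  -1  -1/2  5/2 ]
  [ 0   0   0     1   -3 ]
  [ 0   0   0     0   -2 ]
  [ 0   0   0     1   -4 ]
ρ4 -> ρ4 − ρ2
  [ 1  -1  -1  -1/2  5/2 ]
  [ 0   0   0     1   -3 ]
  [ 0   0   0     0   -2 ]
  [ 0   0   0     0   -1 ]
ρ3 -> -1/2·ρ3
  [ 1  -1  -1  -1/2  5/2 ]
  [ 0   0   0     1   -3 ]
  [ 0   0   0     0    1 ]
  [ 0   0   0     0   -1 ]
ρ4 -> ρ4 + ρ3
  [ 1  -1  -1  -1/2  5/2 ]
  [ 0   0   0     1   -3 ]
  [ 0   0   0     0    1 ]
  [ 0   0   0     0    0 ]
ρ2 -> ρ2 + 3·ρ3
  [ 1  -1  -1  -1/2  5/2 ]
  [ 0   0   0     1    0 ]
  [ 0   0   0     0    1 ]
  [ 0   0   0     0    0 ]
ρ1 -> ρ1 − 5/2·ρ3
  [ 1  -1  -1  -1/2  0 ]
  [ 0   0   0     1  0 ]
  [ 0   0   0     0  1 ]
  [ 0   0   0     0  0 ]
ρ1 -> ρ1 + 1/2·ρ2
  [ 1  -1  -1  0  0 ]
  [ 0   0   0  1  0 ]
  [ 0   0   0  0  1 ]
  [ 0   0   0  0  0 ]
The reduced form has 3 nonzero rows.

rank = 3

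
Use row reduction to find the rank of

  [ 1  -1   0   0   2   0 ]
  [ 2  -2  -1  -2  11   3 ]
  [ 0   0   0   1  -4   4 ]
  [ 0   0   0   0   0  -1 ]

R2 -> R2 − 2·R1
  [ 1  -1   0   0   2   0 ]
  [ 0   0  -1  -2   7   3 ]
  [ 0   0   0   1  -4   4 ]
  [ 0   0   0   0   0  -1 ]
R2 -> -1·R2
  [ 1  -1  0  0   2   0 ]
  [ 0   0  1  2  -7  -3 ]
  [ 0   0  0  1  -4   4 ]
  [ 0   0  0  0   0  -1 ]
R4 -> -1·R4
  [ 1  -1  0  0   2   0 ]
  [ 0   0  1  2  -7  -3 ]
  [ 0   0  0  1  -4   4 ]
  [ 0   0  0  0   0   1 ]
R3 -> R3 − 4·R4
  [ 1  -1  0  0   2   0 ]
  [ 0   0  1  2  -7  -3 ]
  [ 0   0  0  1  -4   0 ]
  [ 0   0  0  0   0   1 ]
R2 -> R2 + 3·R4
  [ 1  -1  0  0   2  0 ]
  [ 0   0  1  2  -7  0 ]
  [ 0   0  0  1  -4  0 ]
  [ 0   0  0  0   0  1 ]
R2 -> R2 − 2·R3
  [ 1  -1  0  0   2  0 ]
  [ 0   0  1  0   1  0 ]
  [ 0   0  0  1  -4  0 ]
  [ 0   0  0  0   0  1 ]
The reduced form has 4 nonzero rows.

rank = 4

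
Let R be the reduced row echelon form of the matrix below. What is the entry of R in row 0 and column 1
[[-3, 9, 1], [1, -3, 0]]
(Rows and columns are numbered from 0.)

-3

R1 := -1/3·R1
  [ 1  -3  -1/3 ]
  [ 1  -3     0 ]
R2 := R2 − R1
  [ 1  -3  -1/3 ]
  [ 0   0   1/3 ]
R2 := 3·R2
  [ 1  -3  -1/3 ]
  [ 0   0     1 ]
R1 := R1 + 1/3·R2
  [ 1  -3  0 ]
  [ 0   0  1 ]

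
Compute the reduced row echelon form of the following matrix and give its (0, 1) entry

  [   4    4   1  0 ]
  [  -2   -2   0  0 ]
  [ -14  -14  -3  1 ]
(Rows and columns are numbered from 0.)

R1 ← 1/4·R1
  [   1    1  1/4  0 ]
  [  -2   -2    0  0 ]
  [ -14  -14   -3  1 ]
R2 ← R2 + 2·R1
  [   1    1  1/4  0 ]
  [   0    0  1/2  0 ]
  [ -14  -14   -3  1 ]
R3 ← R3 + 14·R1
  [ 1  1  1/4  0 ]
  [ 0  0  1/2  0 ]
  [ 0  0  1/2  1 ]
R2 ← 2·R2
  [ 1  1  1/4  0 ]
  [ 0  0    1  0 ]
  [ 0  0  1/2  1 ]
R3 ← R3 − 1/2·R2
  [ 1  1  1/4  0 ]
  [ 0  0    1  0 ]
  [ 0  0    0  1 ]
R1 ← R1 − 1/4·R2
  [ 1  1  0  0 ]
  [ 0  0  1  0 ]
  [ 0  0  0  1 ]

1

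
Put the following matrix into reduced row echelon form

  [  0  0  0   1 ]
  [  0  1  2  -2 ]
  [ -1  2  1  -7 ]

[[1, 0, 3, 0], [0, 1, 2, 0], [0, 0, 0, 1]]

r1 <=> r3
  [ -1  2  1  -7 ]
  [  0  1  2  -2 ]
  [  0  0  0   1 ]
r1 → -1·r1
  [ 1  -2  -1   7 ]
  [ 0   1   2  -2 ]
  [ 0   0   0   1 ]
r2 → r2 + 2·r3
  [ 1  -2  -1  7 ]
  [ 0   1   2  0 ]
  [ 0   0   0  1 ]
r1 → r1 − 7·r3
  [ 1  -2  -1  0 ]
  [ 0   1   2  0 ]
  [ 0   0   0  1 ]
r1 → r1 + 2·r2
  [ 1  0  3  0 ]
  [ 0  1  2  0 ]
  [ 0  0  0  1 ]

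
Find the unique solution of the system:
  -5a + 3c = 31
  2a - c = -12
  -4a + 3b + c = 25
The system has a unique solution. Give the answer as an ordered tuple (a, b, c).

(-5, 1, 2)

Form the augmented matrix and row-reduce:
  [ -5  0   3  |   31 ]
  [  2  0  -1  |  -12 ]
  [ -4  3   1  |   25 ]
Multiply R1 by -1/5.
  [  1  0  -3/5  |  -31/5 ]
  [  2  0    -1  |    -12 ]
  [ -4  3     1  |     25 ]
Subtract 2 times R1 from R2.
  [  1  0  -3/5  |  -31/5 ]
  [  0  0   1/5  |    2/5 ]
  [ -4  3     1  |     25 ]
Add 4 times R1 to R3.
  [ 1  0  -3/5  |  -31/5 ]
  [ 0  0   1/5  |    2/5 ]
  [ 0  3  -7/5  |    1/5 ]
Swap R2 and R3.
  [ 1  0  -3/5  |  -31/5 ]
  [ 0  3  -7/5  |    1/5 ]
  [ 0  0   1/5  |    2/5 ]
Multiply R2 by 1/3.
  [ 1  0   -3/5  |  -31/5 ]
  [ 0  1  -7/15  |   1/15 ]
  [ 0  0    1/5  |    2/5 ]
Multiply R3 by 5.
  [ 1  0   -3/5  |  -31/5 ]
  [ 0  1  -7/15  |   1/15 ]
  [ 0  0      1  |      2 ]
Add 7/15 times R3 to R2.
  [ 1  0  -3/5  |  -31/5 ]
  [ 0  1     0  |      1 ]
  [ 0  0     1  |      2 ]
Add 3/5 times R3 to R1.
  [ 1  0  0  |  -5 ]
  [ 0  1  0  |   1 ]
  [ 0  0  1  |   2 ]
Reading off the last column: a = -5, b = 1, c = 2.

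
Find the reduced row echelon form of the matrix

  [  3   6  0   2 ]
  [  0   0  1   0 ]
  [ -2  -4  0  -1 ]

[[1, 2, 0, 0], [0, 0, 1, 0], [0, 0, 0, 1]]

R1 := 1/3·R1
  [  1   2  0  2/3 ]
  [  0   0  1    0 ]
  [ -2  -4  0   -1 ]
R3 := R3 + 2·R1
  [ 1  2  0  2/3 ]
  [ 0  0  1    0 ]
  [ 0  0  0  1/3 ]
R3 := 3·R3
  [ 1  2  0  2/3 ]
  [ 0  0  1    0 ]
  [ 0  0  0    1 ]
R1 := R1 − 2/3·R3
  [ 1  2  0  0 ]
  [ 0  0  1  0 ]
  [ 0  0  0  1 ]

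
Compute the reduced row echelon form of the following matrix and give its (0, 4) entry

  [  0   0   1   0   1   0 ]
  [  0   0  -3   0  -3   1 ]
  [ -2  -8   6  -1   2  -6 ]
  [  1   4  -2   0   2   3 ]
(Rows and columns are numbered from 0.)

R1 ↔ R3
  [ -2  -8   6  -1   2  -6 ]
  [  0   0  -3   0  -3   1 ]
  [  0   0   1   0   1   0 ]
  [  1   4  -2   0   2   3 ]
R1 ← -1/2·R1
  [ 1  4  -3  1/2  -1  3 ]
  [ 0  0  -3    0  -3  1 ]
  [ 0  0   1    0   1  0 ]
  [ 1  4  -2    0   2  3 ]
R4 ← R4 − R1
  [ 1  4  -3   1/2  -1  3 ]
  [ 0  0  -3     0  -3  1 ]
  [ 0  0   1     0   1  0 ]
  [ 0  0   1  -1/2   3  0 ]
R2 ← -1/3·R2
  [ 1  4  -3   1/2  -1     3 ]
  [ 0  0   1     0   1  -1/3 ]
  [ 0  0   1     0   1     0 ]
  [ 0  0   1  -1/2   3     0 ]
R3 ← R3 − R2
  [ 1  4  -3   1/2  -1     3 ]
  [ 0  0   1     0   1  -1/3 ]
  [ 0  0   0     0   0   1/3 ]
  [ 0  0   1  -1/2   3     0 ]
R4 ← R4 − R2
  [ 1  4  -3   1/2  -1     3 ]
  [ 0  0   1     0   1  -1/3 ]
  [ 0  0   0     0   0   1/3 ]
  [ 0  0   0  -1/2   2   1/3 ]
R3 ↔ R4
  [ 1  4  -3   1/2  -1     3 ]
  [ 0  0   1     0   1  -1/3 ]
  [ 0  0   0  -1/2   2   1/3 ]
  [ 0  0   0     0   0   1/3 ]
R3 ← -2·R3
  [ 1  4  -3  1/2  -1     3 ]
  [ 0  0   1    0   1  -1/3 ]
  [ 0  0   0    1  -4  -2/3 ]
  [ 0  0   0    0   0   1/3 ]
R4 ← 3·R4
  [ 1  4  -3  1/2  -1     3 ]
  [ 0  0   1    0   1  -1/3 ]
  [ 0  0   0    1  -4  -2/3 ]
  [ 0  0   0    0   0     1 ]
R3 ← R3 + 2/3·R4
  [ 1  4  -3  1/2  -1     3 ]
  [ 0  0   1    0   1  -1/3 ]
  [ 0  0   0    1  -4     0 ]
  [ 0  0   0    0   0     1 ]
R2 ← R2 + 1/3·R4
  [ 1  4  -3  1/2  -1  3 ]
  [ 0  0   1    0   1  0 ]
  [ 0  0   0    1  -4  0 ]
  [ 0  0   0    0   0  1 ]
R1 ← R1 − 3·R4
  [ 1  4  -3  1/2  -1  0 ]
  [ 0  0   1    0   1  0 ]
  [ 0  0   0    1  -4  0 ]
  [ 0  0   0    0   0  1 ]
R1 ← R1 − 1/2·R3
  [ 1  4  -3  0   1  0 ]
  [ 0  0   1  0   1  0 ]
  [ 0  0   0  1  -4  0 ]
  [ 0  0   0  0   0  1 ]
R1 ← R1 + 3·R2
  [ 1  4  0  0   4  0 ]
  [ 0  0  1  0   1  0 ]
  [ 0  0  0  1  -4  0 ]
  [ 0  0  0  0   0  1 ]

4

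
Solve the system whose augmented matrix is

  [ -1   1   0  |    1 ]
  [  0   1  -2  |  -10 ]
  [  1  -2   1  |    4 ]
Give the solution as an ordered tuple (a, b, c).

(-1, 0, 5)

r1 -> -1·r1
  [ 1  -1   0  |   -1 ]
  [ 0   1  -2  |  -10 ]
  [ 1  -2   1  |    4 ]
r3 -> r3 − r1
  [ 1  -1   0  |   -1 ]
  [ 0   1  -2  |  -10 ]
  [ 0  -1   1  |    5 ]
r3 -> r3 + r2
  [ 1  -1   0  |   -1 ]
  [ 0   1  -2  |  -10 ]
  [ 0   0  -1  |   -5 ]
r3 -> -1·r3
  [ 1  -1   0  |   -1 ]
  [ 0   1  -2  |  -10 ]
  [ 0   0   1  |    5 ]
r2 -> r2 + 2·r3
  [ 1  -1  0  |  -1 ]
  [ 0   1  0  |   0 ]
  [ 0   0  1  |   5 ]
r1 -> r1 + r2
  [ 1  0  0  |  -1 ]
  [ 0  1  0  |   0 ]
  [ 0  0  1  |   5 ]
Reading off the last column: a = -1, b = 0, c = 5.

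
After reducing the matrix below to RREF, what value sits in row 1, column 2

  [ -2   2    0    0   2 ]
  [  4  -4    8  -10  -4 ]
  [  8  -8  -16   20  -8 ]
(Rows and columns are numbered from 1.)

r1 := -1/2·r1
  [ 1  -1    0    0  -1 ]
  [ 4  -4    8  -10  -4 ]
  [ 8  -8  -16   20  -8 ]
r2 := r2 − 4·r1
  [ 1  -1    0    0  -1 ]
  [ 0   0    8  -10   0 ]
  [ 8  -8  -16   20  -8 ]
r3 := r3 − 8·r1
  [ 1  -1    0    0  -1 ]
  [ 0   0    8  -10   0 ]
  [ 0   0  -16   20   0 ]
r2 := 1/8·r2
  [ 1  -1    0     0  -1 ]
  [ 0   0    1  -5/4   0 ]
  [ 0   0  -16    20   0 ]
r3 := r3 + 16·r2
  [ 1  -1  0     0  -1 ]
  [ 0   0  1  -5/4   0 ]
  [ 0   0  0     0   0 ]

-1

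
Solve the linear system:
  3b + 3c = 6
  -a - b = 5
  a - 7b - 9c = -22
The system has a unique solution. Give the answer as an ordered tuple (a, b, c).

(-6, 1, 1)

Form the augmented matrix and row-reduce:
  [  0   3   3  |    6 ]
  [ -1  -1   0  |    5 ]
  [  1  -7  -9  |  -22 ]
R1 <-> R2
  [ -1  -1   0  |    5 ]
  [  0   3   3  |    6 ]
  [  1  -7  -9  |  -22 ]
R1 → -1·R1
  [ 1   1   0  |   -5 ]
  [ 0   3   3  |    6 ]
  [ 1  -7  -9  |  -22 ]
R3 → R3 − R1
  [ 1   1   0  |   -5 ]
  [ 0   3   3  |    6 ]
  [ 0  -8  -9  |  -17 ]
R2 → 1/3·R2
  [ 1   1   0  |   -5 ]
  [ 0   1   1  |    2 ]
  [ 0  -8  -9  |  -17 ]
R3 → R3 + 8·R2
  [ 1  1   0  |  -5 ]
  [ 0  1   1  |   2 ]
  [ 0  0  -1  |  -1 ]
R3 → -1·R3
  [ 1  1  0  |  -5 ]
  [ 0  1  1  |   2 ]
  [ 0  0  1  |   1 ]
R2 → R2 − R3
  [ 1  1  0  |  -5 ]
  [ 0  1  0  |   1 ]
  [ 0  0  1  |   1 ]
R1 → R1 − R2
  [ 1  0  0  |  -6 ]
  [ 0  1  0  |   1 ]
  [ 0  0  1  |   1 ]
Reading off the last column: a = -6, b = 1, c = 1.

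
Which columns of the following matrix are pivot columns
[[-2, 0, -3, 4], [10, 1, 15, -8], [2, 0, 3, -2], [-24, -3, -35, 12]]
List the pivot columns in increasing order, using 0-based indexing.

0, 1, 2, 3

ρ1 → -1/2·ρ1
ρ2 → ρ2 − 10·ρ1
ρ3 → ρ3 − 2·ρ1
ρ4 → ρ4 + 24·ρ1
ρ4 → ρ4 + 3·ρ2
ρ3 <=> ρ4
ρ4 → 1/2·ρ4
ρ2 → ρ2 − 12·ρ4
ρ1 → ρ1 + 2·ρ4
ρ1 → ρ1 − 3/2·ρ3
Pivot columns are the columns containing a leading 1.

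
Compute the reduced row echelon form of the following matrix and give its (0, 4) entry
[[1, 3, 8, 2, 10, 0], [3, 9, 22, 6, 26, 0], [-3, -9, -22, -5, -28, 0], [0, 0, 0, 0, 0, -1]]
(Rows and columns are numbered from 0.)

ρ2 := ρ2 − 3·ρ1
  [  1   3    8   2   10   0 ]
  [  0   0   -2   0   -4   0 ]
  [ -3  -9  -22  -5  -28   0 ]
  [  0   0    0   0    0  -1 ]
ρ3 := ρ3 + 3·ρ1
  [ 1  3   8  2  10   0 ]
  [ 0  0  -2  0  -4   0 ]
  [ 0  0   2  1   2   0 ]
  [ 0  0   0  0   0  -1 ]
ρ2 := -1/2·ρ2
  [ 1  3  8  2  10   0 ]
  [ 0  0  1  0   2   0 ]
  [ 0  0  2  1   2   0 ]
  [ 0  0  0  0   0  -1 ]
ρ3 := ρ3 − 2·ρ2
  [ 1  3  8  2  10   0 ]
  [ 0  0  1  0   2   0 ]
  [ 0  0  0  1  -2   0 ]
  [ 0  0  0  0   0  -1 ]
ρ4 := -1·ρ4
  [ 1  3  8  2  10  0 ]
  [ 0  0  1  0   2  0 ]
  [ 0  0  0  1  -2  0 ]
  [ 0  0  0  0   0  1 ]
ρ1 := ρ1 − 2·ρ3
  [ 1  3  8  0  14  0 ]
  [ 0  0  1  0   2  0 ]
  [ 0  0  0  1  -2  0 ]
  [ 0  0  0  0   0  1 ]
ρ1 := ρ1 − 8·ρ2
  [ 1  3  0  0  -2  0 ]
  [ 0  0  1  0   2  0 ]
  [ 0  0  0  1  -2  0 ]
  [ 0  0  0  0   0  1 ]

-2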